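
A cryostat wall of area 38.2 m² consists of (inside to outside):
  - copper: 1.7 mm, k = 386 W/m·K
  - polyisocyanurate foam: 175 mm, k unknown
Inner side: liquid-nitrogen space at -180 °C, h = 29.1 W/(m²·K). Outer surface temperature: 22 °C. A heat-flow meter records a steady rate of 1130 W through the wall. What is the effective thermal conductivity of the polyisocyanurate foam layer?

Treating each layer as a thermal resistance in series:
R_inner film = 1/(h_i·A) = 1/(29.1×38.2) = 8.996×10^-4 K/W
R_copper = L/(kA) = 0.0017/(386×38.2) = 1.153×10^-7 K/W
Sum of known resistances R_other = 8.997×10^-4 K/W
Total R = ΔT/Q = 202/1130 = 0.1788 K/W
R_polyisocyanurate foam = R_total − R_other = 0.1779 K/W
k = L/(R·A) = 0.175/(0.1779×38.2)

k ≈ 0.0258 W/(m·K)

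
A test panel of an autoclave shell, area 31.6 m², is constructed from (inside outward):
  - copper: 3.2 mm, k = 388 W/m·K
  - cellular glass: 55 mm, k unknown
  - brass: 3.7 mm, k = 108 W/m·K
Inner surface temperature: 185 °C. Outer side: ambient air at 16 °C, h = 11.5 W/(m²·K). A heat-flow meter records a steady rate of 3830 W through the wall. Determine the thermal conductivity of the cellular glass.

k ≈ 0.0421 W/(m·K)

Series thermal resistances:
R_copper = L/(kA) = 0.0032/(388×31.6) = 2.61×10^-7 K/W
R_brass = L/(kA) = 0.0037/(108×31.6) = 1.084×10^-6 K/W
R_outer film = 1/(h_o·A) = 1/(11.5×31.6) = 0.002752 K/W
Sum of known resistances R_other = 0.002753 K/W
Total R = ΔT/Q = 169/3830 = 0.04413 K/W
R_cellular glass = R_total − R_other = 0.04137 K/W
k = L/(R·A) = 0.055/(0.04137×31.6)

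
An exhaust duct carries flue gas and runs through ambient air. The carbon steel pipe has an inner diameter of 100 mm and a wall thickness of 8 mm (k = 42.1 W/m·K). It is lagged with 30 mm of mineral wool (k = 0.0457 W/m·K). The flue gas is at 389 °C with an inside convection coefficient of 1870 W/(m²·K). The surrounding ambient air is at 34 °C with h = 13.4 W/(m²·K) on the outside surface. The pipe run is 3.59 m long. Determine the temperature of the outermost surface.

Radial resistances (cylindrical: R_cond = ln(r_o/r_i)/(2πkL), R_conv = 1/(h·2πrL)):
R_inner film = 1/(h_i·2πr₁L) = 1/(1870×2π×0.05×3.59) = 4.741×10^-4 K/W
R_carbon steel pipe wall = ln(58/50)/(2π×42.1×3.59) = 1.563×10^-4 K/W
R_mineral wool = ln(88/58)/(2π×0.0457×3.59) = 0.4044 K/W
R_outer film = 1/(h_o·2πr_oL) = 1/(13.4×2π×0.088×3.59) = 0.0376 K/W
R_total = 0.4426 K/W
Q = ΔT/R_total = 355/0.4426
Q = 802 W
T_interface = T_inner − Q·ΣR(inner→interface) = 389 − 802×0.4051

T ≈ 64.2 °C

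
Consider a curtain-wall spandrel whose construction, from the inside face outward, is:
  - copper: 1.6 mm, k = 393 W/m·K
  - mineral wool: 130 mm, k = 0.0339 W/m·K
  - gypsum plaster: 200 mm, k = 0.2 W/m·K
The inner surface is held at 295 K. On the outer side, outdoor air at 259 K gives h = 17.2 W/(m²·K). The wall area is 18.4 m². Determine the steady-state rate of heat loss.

Q ≈ 135 W

Model the wall as resistances in series:
R_copper = L/(kA) = 0.0016/(393×18.4) = 2.213×10^-7 K/W
R_mineral wool = L/(kA) = 0.13/(0.0339×18.4) = 0.2084 K/W
R_gypsum plaster = L/(kA) = 0.2/(0.2×18.4) = 0.05435 K/W
R_outer film = 1/(h_o·A) = 1/(17.2×18.4) = 0.00316 K/W
R_total = 0.2659 K/W
Q = ΔT / R_total = 36 / 0.2659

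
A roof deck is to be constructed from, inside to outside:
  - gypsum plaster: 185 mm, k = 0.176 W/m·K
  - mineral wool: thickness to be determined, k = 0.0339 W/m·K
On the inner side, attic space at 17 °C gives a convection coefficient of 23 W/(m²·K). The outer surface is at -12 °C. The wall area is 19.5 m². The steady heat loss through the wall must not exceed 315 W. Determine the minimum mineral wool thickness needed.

Treating each layer as a thermal resistance in series:
R_inner film = 1/(h_i·A) = 1/(23×19.5) = 0.00223 K/W
R_gypsum plaster = L/(kA) = 0.185/(0.176×19.5) = 0.0539 K/W
Sum of the known resistances R_other = 0.05613 K/W
Required total resistance R_tot = ΔT/Q_allow = 29/315 = 0.09206 K/W
R_mineral wool = R_tot − R_other = 0.03593 K/W
L = R·k·A = 0.03593×0.0339×19.5

L ≈ 23.8 mm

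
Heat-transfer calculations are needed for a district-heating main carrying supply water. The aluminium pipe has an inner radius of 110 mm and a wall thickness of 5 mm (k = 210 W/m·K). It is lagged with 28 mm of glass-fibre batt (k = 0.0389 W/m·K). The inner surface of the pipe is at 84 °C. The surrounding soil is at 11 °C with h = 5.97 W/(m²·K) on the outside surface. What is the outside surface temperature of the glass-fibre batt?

Radial resistances (cylindrical: R_cond = ln(r_o/r_i)/(2πkL), R_conv = 1/(h·2πrL)):
R_aluminium pipe wall = ln(115/110)/(2π×210×1) = 3.369×10^-5 K/W
R_glass-fibre batt = ln(143/115)/(2π×0.0389×1) = 0.8916 K/W
R_outer film = 1/(h_o·2πr_oL) = 1/(5.97×2π×0.143×1) = 0.1864 K/W
R_total = 1.078 K/W
Q = ΔT/R_total = 73/1.078
Q = 67.7 W/m
T_interface = T_inner − Q·ΣR(inner→interface) = 84 − 67.7×0.8916

T ≈ 23.6 °C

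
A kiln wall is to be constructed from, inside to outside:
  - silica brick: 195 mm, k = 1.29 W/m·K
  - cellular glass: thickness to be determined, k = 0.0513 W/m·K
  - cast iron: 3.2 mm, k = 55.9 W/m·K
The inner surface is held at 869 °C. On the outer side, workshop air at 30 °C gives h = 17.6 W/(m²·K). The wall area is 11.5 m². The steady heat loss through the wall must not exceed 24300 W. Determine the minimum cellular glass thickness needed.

Thermal resistances in series:
R_silica brick = L/(kA) = 0.195/(1.29×11.5) = 0.01314 K/W
R_cast iron = L/(kA) = 0.0032/(55.9×11.5) = 4.978×10^-6 K/W
R_outer film = 1/(h_o·A) = 1/(17.6×11.5) = 0.004941 K/W
Sum of the known resistances R_other = 0.01809 K/W
Required total resistance R_tot = ΔT/Q_allow = 839/24300 = 0.03453 K/W
R_cellular glass = R_tot − R_other = 0.01644 K/W
L = R·k·A = 0.01644×0.0513×11.5

L ≈ 9.7 mm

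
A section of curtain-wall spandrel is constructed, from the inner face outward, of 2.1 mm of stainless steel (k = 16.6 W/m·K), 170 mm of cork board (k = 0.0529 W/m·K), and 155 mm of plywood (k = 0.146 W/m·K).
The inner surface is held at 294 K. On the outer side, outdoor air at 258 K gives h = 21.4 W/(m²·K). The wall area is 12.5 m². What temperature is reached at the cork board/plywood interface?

T ≈ 267 K

Thermal resistances in series:
R_stainless steel = L/(kA) = 0.0021/(16.6×12.5) = 1.012×10^-5 K/W
R_cork board = L/(kA) = 0.17/(0.0529×12.5) = 0.2571 K/W
R_plywood = L/(kA) = 0.155/(0.146×12.5) = 0.08493 K/W
R_outer film = 1/(h_o·A) = 1/(21.4×12.5) = 0.003738 K/W
R_total = 0.3458 K/W;  Q = ΔT/R_total = 36/0.3458 = 104.1 W
T_interface = T_inner − Q·ΣR(inner→interface) = 294 − 104×0.2571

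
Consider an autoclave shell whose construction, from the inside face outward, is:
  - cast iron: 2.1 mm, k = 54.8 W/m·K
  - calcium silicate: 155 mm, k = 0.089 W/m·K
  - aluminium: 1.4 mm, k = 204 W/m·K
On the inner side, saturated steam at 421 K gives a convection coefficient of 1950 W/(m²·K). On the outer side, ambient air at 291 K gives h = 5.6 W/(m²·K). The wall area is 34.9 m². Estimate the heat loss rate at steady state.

Model the wall as resistances in series:
R_inner film = 1/(h_i·A) = 1/(1950×34.9) = 1.469×10^-5 K/W
R_cast iron = L/(kA) = 0.0021/(54.8×34.9) = 1.098×10^-6 K/W
R_calcium silicate = L/(kA) = 0.155/(0.089×34.9) = 0.0499 K/W
R_aluminium = L/(kA) = 0.0014/(204×34.9) = 1.966×10^-7 K/W
R_outer film = 1/(h_o·A) = 1/(5.6×34.9) = 0.005117 K/W
R_total = 0.05503 K/W
Q = ΔT / R_total = 130 / 0.05503

Q ≈ 2360 W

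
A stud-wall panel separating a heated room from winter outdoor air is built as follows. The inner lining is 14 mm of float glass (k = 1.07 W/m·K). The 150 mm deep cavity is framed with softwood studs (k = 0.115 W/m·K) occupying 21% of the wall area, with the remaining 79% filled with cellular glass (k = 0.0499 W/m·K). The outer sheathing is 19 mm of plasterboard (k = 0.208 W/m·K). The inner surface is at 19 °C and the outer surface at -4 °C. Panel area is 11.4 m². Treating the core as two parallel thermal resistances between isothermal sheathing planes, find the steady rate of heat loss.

Q ≈ 106 W

Sheathing layers in series; stud and cavity paths in parallel between them.
R_inner = 0.014/(1.07×11.4) = 0.001148 K/W
R_stud  = 0.15/(0.115×0.21×11.4) = 0.5448 K/W
R_cav   = 0.15/(0.0499×0.79×11.4) = 0.3338 K/W
1/R_core = 1/R_stud + 1/R_cav → R_core = 0.207 K/W
R_outer = 0.019/(0.208×11.4) = 0.008013 K/W
R_total = 0.2161 K/W
Q = ΔT/R_total = 23/0.2161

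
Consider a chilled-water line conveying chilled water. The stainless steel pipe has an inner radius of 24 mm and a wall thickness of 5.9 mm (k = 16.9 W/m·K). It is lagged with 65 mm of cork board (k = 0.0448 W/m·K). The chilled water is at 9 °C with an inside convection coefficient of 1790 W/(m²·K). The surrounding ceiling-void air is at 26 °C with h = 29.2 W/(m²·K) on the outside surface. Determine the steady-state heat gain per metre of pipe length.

Treating each annulus and film as a series resistance:
R_inner film = 1/(h_i·2πr₁L) = 1/(1790×2π×0.024×1) = 0.003705 K/W
R_stainless steel pipe wall = ln(29.9/24)/(2π×16.9×1) = 0.00207 K/W
R_cork board = ln(94.9/29.9)/(2π×0.0448×1) = 4.103 K/W
R_outer film = 1/(h_o·2πr_oL) = 1/(29.2×2π×0.0949×1) = 0.05743 K/W
R_total = 4.166 K/W
Q = ΔT/R_total = 17/4.166

q′ ≈ 4.08 W/m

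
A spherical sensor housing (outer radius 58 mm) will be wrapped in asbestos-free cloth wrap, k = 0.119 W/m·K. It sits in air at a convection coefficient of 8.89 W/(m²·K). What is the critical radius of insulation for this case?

For a sphere r_cr = 2k/h = 2×0.119/8.89
r_cr = 26.8 mm; since the bare radius (58 mm) is above r_cr, any added insulation will reduce heat loss.

r_cr ≈ 26.8 mm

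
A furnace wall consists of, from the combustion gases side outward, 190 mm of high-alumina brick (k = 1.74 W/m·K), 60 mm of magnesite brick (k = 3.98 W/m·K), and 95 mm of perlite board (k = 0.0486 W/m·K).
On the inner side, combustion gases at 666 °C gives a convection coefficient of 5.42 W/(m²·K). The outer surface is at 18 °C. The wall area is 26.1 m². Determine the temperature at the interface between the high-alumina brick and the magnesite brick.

Using the resistance-network approach (series):
R_inner film = 1/(h_i·A) = 1/(5.42×26.1) = 0.007069 K/W
R_high-alumina brick = L/(kA) = 0.19/(1.74×26.1) = 0.004184 K/W
R_magnesite brick = L/(kA) = 0.06/(3.98×26.1) = 5.776×10^-4 K/W
R_perlite board = L/(kA) = 0.095/(0.0486×26.1) = 0.07489 K/W
R_total = 0.08672 K/W;  Q = ΔT/R_total = 648/0.08672 = 7472 W
T_interface = T_inner − Q·ΣR(inner→interface) = 666 − 7470×0.01125

T ≈ 582 °C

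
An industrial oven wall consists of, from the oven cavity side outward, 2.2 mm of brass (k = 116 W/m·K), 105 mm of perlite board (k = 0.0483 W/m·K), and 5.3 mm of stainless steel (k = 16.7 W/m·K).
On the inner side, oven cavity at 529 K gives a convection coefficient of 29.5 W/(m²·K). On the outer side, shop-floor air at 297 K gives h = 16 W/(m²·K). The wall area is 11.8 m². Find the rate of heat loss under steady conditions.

Treating each layer as a thermal resistance in series:
R_inner film = 1/(h_i·A) = 1/(29.5×11.8) = 0.002873 K/W
R_brass = L/(kA) = 0.0022/(116×11.8) = 1.607×10^-6 K/W
R_perlite board = L/(kA) = 0.105/(0.0483×11.8) = 0.1842 K/W
R_stainless steel = L/(kA) = 0.0053/(16.7×11.8) = 2.69×10^-5 K/W
R_outer film = 1/(h_o·A) = 1/(16×11.8) = 0.005297 K/W
R_total = 0.1924 K/W
Q = ΔT / R_total = 232 / 0.1924

Q ≈ 1210 W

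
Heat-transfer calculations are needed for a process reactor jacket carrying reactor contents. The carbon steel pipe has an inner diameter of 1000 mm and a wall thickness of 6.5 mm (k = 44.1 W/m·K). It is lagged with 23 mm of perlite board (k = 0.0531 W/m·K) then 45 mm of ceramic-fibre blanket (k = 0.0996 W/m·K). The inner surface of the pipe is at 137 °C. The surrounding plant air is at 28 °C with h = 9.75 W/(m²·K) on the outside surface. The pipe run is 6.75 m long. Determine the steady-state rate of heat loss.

Q ≈ 2520 W

For a radial system each layer contributes R = ln(r_out/r_in)/(2πkL); films add R = 1/(hA).
R_carbon steel pipe wall = ln(506.5/500)/(2π×44.1×6.75) = 6.906×10^-6 K/W
R_perlite board = ln(529.5/506.5)/(2π×0.0531×6.75) = 0.01972 K/W
R_ceramic-fibre blanket = ln(574.5/529.5)/(2π×0.0996×6.75) = 0.01931 K/W
R_outer film = 1/(h_o·2πr_oL) = 1/(9.75×2π×0.5745×6.75) = 0.004209 K/W
R_total = 0.04325 K/W
Q = ΔT/R_total = 109/0.04325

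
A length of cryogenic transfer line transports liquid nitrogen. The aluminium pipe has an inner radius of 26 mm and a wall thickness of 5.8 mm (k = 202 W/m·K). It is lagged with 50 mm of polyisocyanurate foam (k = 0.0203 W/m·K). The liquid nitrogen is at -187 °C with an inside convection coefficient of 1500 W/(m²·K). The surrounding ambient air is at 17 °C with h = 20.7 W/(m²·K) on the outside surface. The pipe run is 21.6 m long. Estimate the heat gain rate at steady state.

For a radial system each layer contributes R = ln(r_out/r_in)/(2πkL); films add R = 1/(hA).
R_inner film = 1/(h_i·2πr₁L) = 1/(1500×2π×0.026×21.6) = 1.889×10^-4 K/W
R_aluminium pipe wall = ln(31.8/26)/(2π×202×21.6) = 7.345×10^-6 K/W
R_polyisocyanurate foam = ln(81.8/31.8)/(2π×0.0203×21.6) = 0.3429 K/W
R_outer film = 1/(h_o·2πr_oL) = 1/(20.7×2π×0.0818×21.6) = 0.004352 K/W
R_total = 0.3475 K/W
Q = ΔT/R_total = 204/0.3475

Q ≈ 587 W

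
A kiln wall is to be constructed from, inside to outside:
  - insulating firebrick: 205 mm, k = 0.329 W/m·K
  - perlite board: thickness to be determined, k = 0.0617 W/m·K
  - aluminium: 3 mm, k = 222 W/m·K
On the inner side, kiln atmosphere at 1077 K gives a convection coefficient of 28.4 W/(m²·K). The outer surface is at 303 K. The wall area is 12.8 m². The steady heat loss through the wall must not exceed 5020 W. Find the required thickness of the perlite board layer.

Series thermal resistances:
R_inner film = 1/(h_i·A) = 1/(28.4×12.8) = 0.002751 K/W
R_insulating firebrick = L/(kA) = 0.205/(0.329×12.8) = 0.04868 K/W
R_aluminium = L/(kA) = 0.003/(222×12.8) = 1.056×10^-6 K/W
Sum of the known resistances R_other = 0.05143 K/W
Required total resistance R_tot = ΔT/Q_allow = 774/5020 = 0.1542 K/W
R_perlite board = R_tot − R_other = 0.1028 K/W
L = R·k·A = 0.1028×0.0617×12.8

L ≈ 81.1 mm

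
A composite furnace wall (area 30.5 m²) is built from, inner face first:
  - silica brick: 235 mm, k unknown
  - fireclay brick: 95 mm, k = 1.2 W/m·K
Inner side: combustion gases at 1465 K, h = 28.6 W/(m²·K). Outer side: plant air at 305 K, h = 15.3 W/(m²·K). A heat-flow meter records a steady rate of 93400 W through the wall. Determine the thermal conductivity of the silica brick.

Series thermal resistances:
R_inner film = 1/(h_i·A) = 1/(28.6×30.5) = 0.001146 K/W
R_fireclay brick = L/(kA) = 0.095/(1.2×30.5) = 0.002596 K/W
R_outer film = 1/(h_o·A) = 1/(15.3×30.5) = 0.002143 K/W
Sum of known resistances R_other = 0.005885 K/W
Total R = ΔT/Q = 1160/93400 = 0.01242 K/W
R_silica brick = R_total − R_other = 0.006535 K/W
k = L/(R·A) = 0.235/(0.006535×30.5)

k ≈ 1.18 W/(m·K)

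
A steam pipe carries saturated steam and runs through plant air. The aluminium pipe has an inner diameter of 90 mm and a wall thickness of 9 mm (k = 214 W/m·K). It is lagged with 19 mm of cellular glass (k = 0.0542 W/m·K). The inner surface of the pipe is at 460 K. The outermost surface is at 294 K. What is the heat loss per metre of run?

q′ ≈ 187 W/m

Cylindrical conduction, so R = ln(r₂/r₁)/(2πkL) per layer, in series:
R_aluminium pipe wall = ln(54/45)/(2π×214×1) = 1.356×10^-4 K/W
R_cellular glass = ln(73/54)/(2π×0.0542×1) = 0.8853 K/W
R_total = 0.8854 K/W
Q = ΔT/R_total = 166/0.8854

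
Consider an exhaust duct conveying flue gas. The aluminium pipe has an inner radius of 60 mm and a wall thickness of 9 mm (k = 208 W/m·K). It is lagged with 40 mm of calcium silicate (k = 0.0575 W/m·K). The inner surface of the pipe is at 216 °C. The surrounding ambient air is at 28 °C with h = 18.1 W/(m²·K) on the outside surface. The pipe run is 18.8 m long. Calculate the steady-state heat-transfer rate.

Per-layer cylindrical resistances, series-summed:
R_aluminium pipe wall = ln(69/60)/(2π×208×18.8) = 5.688×10^-6 K/W
R_calcium silicate = ln(109/69)/(2π×0.0575×18.8) = 0.06732 K/W
R_outer film = 1/(h_o·2πr_oL) = 1/(18.1×2π×0.109×18.8) = 0.004291 K/W
R_total = 0.07162 K/W
Q = ΔT/R_total = 188/0.07162

Q ≈ 2630 W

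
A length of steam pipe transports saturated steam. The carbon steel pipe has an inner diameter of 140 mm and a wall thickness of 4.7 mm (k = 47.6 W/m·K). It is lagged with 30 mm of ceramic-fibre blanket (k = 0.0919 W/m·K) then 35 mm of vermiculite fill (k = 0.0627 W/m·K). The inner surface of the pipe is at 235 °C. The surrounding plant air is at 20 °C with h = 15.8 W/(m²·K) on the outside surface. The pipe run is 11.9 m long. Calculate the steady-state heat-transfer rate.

Q ≈ 1840 W

Per-layer cylindrical resistances, series-summed:
R_carbon steel pipe wall = ln(74.7/70)/(2π×47.6×11.9) = 1.826×10^-5 K/W
R_ceramic-fibre blanket = ln(104.7/74.7)/(2π×0.0919×11.9) = 0.04913 K/W
R_vermiculite fill = ln(139.7/104.7)/(2π×0.0627×11.9) = 0.06152 K/W
R_outer film = 1/(h_o·2πr_oL) = 1/(15.8×2π×0.1397×11.9) = 0.006059 K/W
R_total = 0.1167 K/W
Q = ΔT/R_total = 215/0.1167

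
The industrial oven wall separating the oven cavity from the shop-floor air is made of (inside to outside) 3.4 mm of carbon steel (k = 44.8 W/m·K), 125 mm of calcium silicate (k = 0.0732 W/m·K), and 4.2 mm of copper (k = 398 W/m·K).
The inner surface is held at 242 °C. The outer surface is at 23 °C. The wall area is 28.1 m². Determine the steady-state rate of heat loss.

Thermal resistances in series:
R_carbon steel = L/(kA) = 0.0034/(44.8×28.1) = 2.701×10^-6 K/W
R_calcium silicate = L/(kA) = 0.125/(0.0732×28.1) = 0.06077 K/W
R_copper = L/(kA) = 0.0042/(398×28.1) = 3.755×10^-7 K/W
R_total = 0.06077 K/W
Q = ΔT / R_total = 219 / 0.06077

Q ≈ 3600 W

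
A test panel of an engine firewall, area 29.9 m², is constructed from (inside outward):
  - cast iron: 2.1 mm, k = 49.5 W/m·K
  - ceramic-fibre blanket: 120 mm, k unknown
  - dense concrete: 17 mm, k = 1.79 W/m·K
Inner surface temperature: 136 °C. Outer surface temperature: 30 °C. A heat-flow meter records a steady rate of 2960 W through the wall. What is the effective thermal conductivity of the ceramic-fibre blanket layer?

Using the resistance-network approach (series):
R_cast iron = L/(kA) = 0.0021/(49.5×29.9) = 1.419×10^-6 K/W
R_dense concrete = L/(kA) = 0.017/(1.79×29.9) = 3.176×10^-4 K/W
Sum of known resistances R_other = 3.191×10^-4 K/W
Total R = ΔT/Q = 106/2960 = 0.03581 K/W
R_ceramic-fibre blanket = R_total − R_other = 0.03549 K/W
k = L/(R·A) = 0.12/(0.03549×29.9)

k ≈ 0.113 W/(m·K)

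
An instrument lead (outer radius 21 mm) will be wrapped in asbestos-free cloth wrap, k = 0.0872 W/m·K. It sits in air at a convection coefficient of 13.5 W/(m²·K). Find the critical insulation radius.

r_cr ≈ 6.46 mm

For a cylinder r_cr = k/h = 0.0872/13.5
r_cr = 6.46 mm; since the bare radius (21 mm) is above r_cr, any added insulation will reduce heat loss.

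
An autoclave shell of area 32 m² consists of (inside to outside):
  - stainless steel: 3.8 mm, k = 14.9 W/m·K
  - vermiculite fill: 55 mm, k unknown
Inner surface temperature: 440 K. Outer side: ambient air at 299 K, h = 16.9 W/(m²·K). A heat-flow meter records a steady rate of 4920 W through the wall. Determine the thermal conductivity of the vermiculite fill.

k ≈ 0.0641 W/(m·K)

Thermal resistances in series:
R_stainless steel = L/(kA) = 0.0038/(14.9×32) = 7.97×10^-6 K/W
R_outer film = 1/(h_o·A) = 1/(16.9×32) = 0.001849 K/W
Sum of known resistances R_other = 0.001857 K/W
Total R = ΔT/Q = 141/4920 = 0.02866 K/W
R_vermiculite fill = R_total − R_other = 0.0268 K/W
k = L/(R·A) = 0.055/(0.0268×32)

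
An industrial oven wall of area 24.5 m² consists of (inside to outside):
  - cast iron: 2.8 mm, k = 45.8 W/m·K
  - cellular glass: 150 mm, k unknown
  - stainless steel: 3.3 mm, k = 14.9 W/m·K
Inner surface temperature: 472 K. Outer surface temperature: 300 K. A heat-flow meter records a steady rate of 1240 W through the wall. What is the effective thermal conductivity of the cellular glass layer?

Treating each layer as a thermal resistance in series:
R_cast iron = L/(kA) = 0.0028/(45.8×24.5) = 2.495×10^-6 K/W
R_stainless steel = L/(kA) = 0.0033/(14.9×24.5) = 9.04×10^-6 K/W
Sum of known resistances R_other = 1.154×10^-5 K/W
Total R = ΔT/Q = 172/1240 = 0.1387 K/W
R_cellular glass = R_total − R_other = 0.1387 K/W
k = L/(R·A) = 0.15/(0.1387×24.5)

k ≈ 0.0441 W/(m·K)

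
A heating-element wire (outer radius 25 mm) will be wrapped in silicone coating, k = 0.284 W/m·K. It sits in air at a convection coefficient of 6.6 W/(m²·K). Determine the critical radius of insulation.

r_cr ≈ 43 mm

For a cylinder r_cr = k/h = 0.284/6.6
r_cr = 43 mm; since the bare radius (25 mm) is below r_cr, adding a thin layer of insulation will *increase* heat loss.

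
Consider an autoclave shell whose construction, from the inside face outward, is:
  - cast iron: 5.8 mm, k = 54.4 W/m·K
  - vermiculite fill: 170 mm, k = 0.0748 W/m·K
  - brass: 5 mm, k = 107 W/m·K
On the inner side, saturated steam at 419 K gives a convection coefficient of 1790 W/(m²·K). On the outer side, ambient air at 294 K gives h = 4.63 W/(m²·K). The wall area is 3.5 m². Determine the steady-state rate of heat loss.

Model the wall as resistances in series:
R_inner film = 1/(h_i·A) = 1/(1790×3.5) = 1.596×10^-4 K/W
R_cast iron = L/(kA) = 0.0058/(54.4×3.5) = 3.046×10^-5 K/W
R_vermiculite fill = L/(kA) = 0.17/(0.0748×3.5) = 0.6494 K/W
R_brass = L/(kA) = 0.005/(107×3.5) = 1.335×10^-5 K/W
R_outer film = 1/(h_o·A) = 1/(4.63×3.5) = 0.06171 K/W
R_total = 0.7113 K/W
Q = ΔT / R_total = 125 / 0.7113

Q ≈ 176 W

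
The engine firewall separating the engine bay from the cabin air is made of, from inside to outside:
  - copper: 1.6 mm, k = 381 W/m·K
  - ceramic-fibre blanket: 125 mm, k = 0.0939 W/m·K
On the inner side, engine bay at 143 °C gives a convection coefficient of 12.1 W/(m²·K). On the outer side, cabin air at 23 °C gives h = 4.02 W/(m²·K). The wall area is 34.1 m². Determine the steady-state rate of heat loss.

Q ≈ 2460 W

Series thermal resistances:
R_inner film = 1/(h_i·A) = 1/(12.1×34.1) = 0.002424 K/W
R_copper = L/(kA) = 0.0016/(381×34.1) = 1.232×10^-7 K/W
R_ceramic-fibre blanket = L/(kA) = 0.125/(0.0939×34.1) = 0.03904 K/W
R_outer film = 1/(h_o·A) = 1/(4.02×34.1) = 0.007295 K/W
R_total = 0.04876 K/W
Q = ΔT / R_total = 120 / 0.04876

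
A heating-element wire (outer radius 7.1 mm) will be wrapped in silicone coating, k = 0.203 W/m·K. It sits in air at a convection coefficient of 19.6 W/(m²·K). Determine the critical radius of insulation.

For a cylinder r_cr = k/h = 0.203/19.6
r_cr = 10.4 mm; since the bare radius (7.1 mm) is below r_cr, adding a thin layer of insulation will *increase* heat loss.

r_cr ≈ 10.4 mm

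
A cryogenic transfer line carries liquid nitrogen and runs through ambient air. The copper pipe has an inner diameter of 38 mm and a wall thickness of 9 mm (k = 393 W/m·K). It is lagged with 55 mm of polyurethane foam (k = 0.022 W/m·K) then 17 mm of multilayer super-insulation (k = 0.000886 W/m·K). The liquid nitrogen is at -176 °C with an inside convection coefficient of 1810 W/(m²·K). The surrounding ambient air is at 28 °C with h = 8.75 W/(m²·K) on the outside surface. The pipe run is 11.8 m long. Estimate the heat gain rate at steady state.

Cylindrical conduction, so R = ln(r₂/r₁)/(2πkL) per layer, in series:
R_inner film = 1/(h_i·2πr₁L) = 1/(1810×2π×0.019×11.8) = 3.922×10^-4 K/W
R_copper pipe wall = ln(28/19)/(2π×393×11.8) = 1.331×10^-5 K/W
R_polyurethane foam = ln(83/28)/(2π×0.022×11.8) = 0.6662 K/W
R_multilayer super-insulation = ln(100/83)/(2π×0.000886×11.8) = 2.837 K/W
R_outer film = 1/(h_o·2πr_oL) = 1/(8.75×2π×0.1×11.8) = 0.01541 K/W
R_total = 3.519 K/W
Q = ΔT/R_total = 204/3.519

Q ≈ 58 W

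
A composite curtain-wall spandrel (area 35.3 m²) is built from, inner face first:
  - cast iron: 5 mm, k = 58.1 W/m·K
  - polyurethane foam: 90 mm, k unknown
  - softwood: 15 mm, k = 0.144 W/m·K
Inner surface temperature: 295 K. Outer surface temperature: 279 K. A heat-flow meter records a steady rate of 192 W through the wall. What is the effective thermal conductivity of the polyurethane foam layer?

Thermal resistances in series:
R_cast iron = L/(kA) = 0.005/(58.1×35.3) = 2.438×10^-6 K/W
R_softwood = L/(kA) = 0.015/(0.144×35.3) = 0.002951 K/W
Sum of known resistances R_other = 0.002953 K/W
Total R = ΔT/Q = 16/192 = 0.08333 K/W
R_polyurethane foam = R_total − R_other = 0.08038 K/W
k = L/(R·A) = 0.09/(0.08038×35.3)

k ≈ 0.0317 W/(m·K)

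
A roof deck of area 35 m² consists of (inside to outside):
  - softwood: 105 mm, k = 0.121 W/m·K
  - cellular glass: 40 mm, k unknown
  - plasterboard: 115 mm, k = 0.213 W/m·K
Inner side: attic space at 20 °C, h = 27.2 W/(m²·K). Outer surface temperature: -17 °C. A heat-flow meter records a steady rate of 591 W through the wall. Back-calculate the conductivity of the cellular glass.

k ≈ 0.0536 W/(m·K)

Treating each layer as a thermal resistance in series:
R_inner film = 1/(h_i·A) = 1/(27.2×35) = 0.00105 K/W
R_softwood = L/(kA) = 0.105/(0.121×35) = 0.02479 K/W
R_plasterboard = L/(kA) = 0.115/(0.213×35) = 0.01543 K/W
Sum of known resistances R_other = 0.04127 K/W
Total R = ΔT/Q = 37/591 = 0.06261 K/W
R_cellular glass = R_total − R_other = 0.02134 K/W
k = L/(R·A) = 0.04/(0.02134×35)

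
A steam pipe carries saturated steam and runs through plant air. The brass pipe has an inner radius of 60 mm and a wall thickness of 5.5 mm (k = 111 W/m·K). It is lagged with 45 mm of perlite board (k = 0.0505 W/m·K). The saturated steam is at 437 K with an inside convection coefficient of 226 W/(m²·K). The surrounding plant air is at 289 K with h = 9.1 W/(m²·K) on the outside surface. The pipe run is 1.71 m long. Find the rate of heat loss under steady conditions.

Q ≈ 139 W

Radial resistances (cylindrical: R_cond = ln(r_o/r_i)/(2πkL), R_conv = 1/(h·2πrL)):
R_inner film = 1/(h_i·2πr₁L) = 1/(226×2π×0.06×1.71) = 0.006864 K/W
R_brass pipe wall = ln(65.5/60)/(2π×111×1.71) = 7.354×10^-5 K/W
R_perlite board = ln(110.5/65.5)/(2π×0.0505×1.71) = 0.9638 K/W
R_outer film = 1/(h_o·2πr_oL) = 1/(9.1×2π×0.1105×1.71) = 0.09256 K/W
R_total = 1.063 K/W
Q = ΔT/R_total = 148/1.063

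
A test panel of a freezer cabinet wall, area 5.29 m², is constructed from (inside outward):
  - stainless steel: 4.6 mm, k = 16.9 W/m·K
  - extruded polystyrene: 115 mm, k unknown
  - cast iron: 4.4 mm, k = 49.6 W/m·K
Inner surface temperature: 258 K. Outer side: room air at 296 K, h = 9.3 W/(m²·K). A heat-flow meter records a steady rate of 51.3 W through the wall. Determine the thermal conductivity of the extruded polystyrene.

k ≈ 0.0302 W/(m·K)

Model the wall as resistances in series:
R_stainless steel = L/(kA) = 0.0046/(16.9×5.29) = 5.145×10^-5 K/W
R_cast iron = L/(kA) = 0.0044/(49.6×5.29) = 1.677×10^-5 K/W
R_outer film = 1/(h_o·A) = 1/(9.3×5.29) = 0.02033 K/W
Sum of known resistances R_other = 0.02039 K/W
Total R = ΔT/Q = 38/51.3 = 0.7407 K/W
R_extruded polystyrene = R_total − R_other = 0.7203 K/W
k = L/(R·A) = 0.115/(0.7203×5.29)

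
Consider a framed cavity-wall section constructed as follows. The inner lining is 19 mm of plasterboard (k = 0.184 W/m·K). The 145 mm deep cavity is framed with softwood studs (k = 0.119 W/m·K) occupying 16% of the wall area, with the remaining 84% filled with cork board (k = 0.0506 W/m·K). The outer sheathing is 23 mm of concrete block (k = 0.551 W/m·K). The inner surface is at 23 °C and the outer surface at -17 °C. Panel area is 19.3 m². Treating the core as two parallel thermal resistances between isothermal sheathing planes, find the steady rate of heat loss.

Q ≈ 309 W

Sheathing layers in series; stud and cavity paths in parallel between them.
R_inner = 0.019/(0.184×19.3) = 0.00535 K/W
R_stud  = 0.145/(0.119×0.16×19.3) = 0.3946 K/W
R_cav   = 0.145/(0.0506×0.84×19.3) = 0.1768 K/W
1/R_core = 1/R_stud + 1/R_cav → R_core = 0.1221 K/W
R_outer = 0.023/(0.551×19.3) = 0.002163 K/W
R_total = 0.1296 K/W
Q = ΔT/R_total = 40/0.1296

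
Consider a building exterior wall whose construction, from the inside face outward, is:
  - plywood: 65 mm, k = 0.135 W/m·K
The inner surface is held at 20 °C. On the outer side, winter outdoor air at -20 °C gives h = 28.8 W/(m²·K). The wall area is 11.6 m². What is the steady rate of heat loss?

Using the resistance-network approach (series):
R_plywood = L/(kA) = 0.065/(0.135×11.6) = 0.04151 K/W
R_outer film = 1/(h_o·A) = 1/(28.8×11.6) = 0.002993 K/W
R_total = 0.0445 K/W
Q = ΔT / R_total = 40 / 0.0445

Q ≈ 899 W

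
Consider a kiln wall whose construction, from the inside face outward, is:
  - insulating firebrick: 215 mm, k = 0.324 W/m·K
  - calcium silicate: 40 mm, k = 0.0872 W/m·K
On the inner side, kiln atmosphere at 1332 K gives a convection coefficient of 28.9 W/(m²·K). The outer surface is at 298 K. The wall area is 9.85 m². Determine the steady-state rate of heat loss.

Model the wall as resistances in series:
R_inner film = 1/(h_i·A) = 1/(28.9×9.85) = 0.003513 K/W
R_insulating firebrick = L/(kA) = 0.215/(0.324×9.85) = 0.06737 K/W
R_calcium silicate = L/(kA) = 0.04/(0.0872×9.85) = 0.04657 K/W
R_total = 0.1175 K/W
Q = ΔT / R_total = 1034 / 0.1175

Q ≈ 8800 W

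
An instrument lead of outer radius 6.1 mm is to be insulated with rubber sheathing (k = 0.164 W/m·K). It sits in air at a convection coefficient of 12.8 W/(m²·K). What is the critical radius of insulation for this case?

r_cr ≈ 12.8 mm

For a cylinder r_cr = k/h = 0.164/12.8
r_cr = 12.8 mm; since the bare radius (6.1 mm) is below r_cr, adding a thin layer of insulation will *increase* heat loss.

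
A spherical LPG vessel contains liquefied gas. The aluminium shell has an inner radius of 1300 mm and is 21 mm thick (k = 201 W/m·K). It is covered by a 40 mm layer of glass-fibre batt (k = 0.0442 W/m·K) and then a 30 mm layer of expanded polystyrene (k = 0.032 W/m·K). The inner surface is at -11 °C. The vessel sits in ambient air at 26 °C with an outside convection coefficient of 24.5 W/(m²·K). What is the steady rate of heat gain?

Radial (spherical) resistances in series:
R_aluminium shell = (1/1.3 − 1/1.321)/(4π×201) = 4.841×10^-6 K/W
R_glass-fibre batt = (1/1.321 − 1/1.361)/(4π×0.0442) = 0.04006 K/W
R_expanded polystyrene = (1/1.361 − 1/1.391)/(4π×0.032) = 0.03941 K/W
R_outer film = 1/(h·4πr_o²) = 1/(24.5×4π×1.391²) = 0.001679 K/W
R_total = 0.08115 K/W
Q = ΔT/R_total = 37/0.08115

Q ≈ 456 W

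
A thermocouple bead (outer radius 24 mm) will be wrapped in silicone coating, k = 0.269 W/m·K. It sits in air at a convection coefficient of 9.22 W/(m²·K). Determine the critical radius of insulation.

r_cr ≈ 58.4 mm

For a sphere r_cr = 2k/h = 2×0.269/9.22
r_cr = 58.4 mm; since the bare radius (24 mm) is below r_cr, adding a thin layer of insulation will *increase* heat loss.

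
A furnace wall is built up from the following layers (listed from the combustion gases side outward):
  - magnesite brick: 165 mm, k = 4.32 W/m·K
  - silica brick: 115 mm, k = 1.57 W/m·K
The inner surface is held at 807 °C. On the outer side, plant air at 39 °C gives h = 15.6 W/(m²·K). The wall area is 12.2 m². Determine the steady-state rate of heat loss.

Q ≈ 53400 W

Thermal resistances in series:
R_magnesite brick = L/(kA) = 0.165/(4.32×12.2) = 0.003131 K/W
R_silica brick = L/(kA) = 0.115/(1.57×12.2) = 0.006004 K/W
R_outer film = 1/(h_o·A) = 1/(15.6×12.2) = 0.005254 K/W
R_total = 0.01439 K/W
Q = ΔT / R_total = 768 / 0.01439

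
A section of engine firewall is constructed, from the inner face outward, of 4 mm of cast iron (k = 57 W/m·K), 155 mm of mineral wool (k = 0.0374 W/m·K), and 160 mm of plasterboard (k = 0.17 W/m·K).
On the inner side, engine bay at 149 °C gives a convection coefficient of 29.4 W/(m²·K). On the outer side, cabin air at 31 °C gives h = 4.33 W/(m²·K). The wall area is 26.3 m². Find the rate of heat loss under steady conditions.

Model the wall as resistances in series:
R_inner film = 1/(h_i·A) = 1/(29.4×26.3) = 0.001293 K/W
R_cast iron = L/(kA) = 0.004/(57×26.3) = 2.668×10^-6 K/W
R_mineral wool = L/(kA) = 0.155/(0.0374×26.3) = 0.1576 K/W
R_plasterboard = L/(kA) = 0.16/(0.17×26.3) = 0.03579 K/W
R_outer film = 1/(h_o·A) = 1/(4.33×26.3) = 0.008781 K/W
R_total = 0.2034 K/W
Q = ΔT / R_total = 118 / 0.2034

Q ≈ 580 W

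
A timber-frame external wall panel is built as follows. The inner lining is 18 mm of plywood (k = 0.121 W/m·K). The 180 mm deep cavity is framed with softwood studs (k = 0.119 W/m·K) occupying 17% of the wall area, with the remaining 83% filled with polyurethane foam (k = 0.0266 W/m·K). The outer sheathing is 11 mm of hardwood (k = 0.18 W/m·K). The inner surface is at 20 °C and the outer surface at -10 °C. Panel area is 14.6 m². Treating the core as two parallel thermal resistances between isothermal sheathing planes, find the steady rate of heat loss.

Q ≈ 98.1 W

Sheathing layers in series; stud and cavity paths in parallel between them.
R_inner = 0.018/(0.121×14.6) = 0.01019 K/W
R_stud  = 0.18/(0.119×0.17×14.6) = 0.6094 K/W
R_cav   = 0.18/(0.0266×0.83×14.6) = 0.5584 K/W
1/R_core = 1/R_stud + 1/R_cav → R_core = 0.2914 K/W
R_outer = 0.011/(0.18×14.6) = 0.004186 K/W
R_total = 0.3058 K/W
Q = ΔT/R_total = 30/0.3058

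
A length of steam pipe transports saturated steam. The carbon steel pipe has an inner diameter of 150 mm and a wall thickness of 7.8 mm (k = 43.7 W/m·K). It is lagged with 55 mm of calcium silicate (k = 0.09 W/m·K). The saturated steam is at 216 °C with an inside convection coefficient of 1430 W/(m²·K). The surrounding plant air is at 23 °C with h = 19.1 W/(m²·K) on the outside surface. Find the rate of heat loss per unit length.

q′ ≈ 200 W/m

For a radial system each layer contributes R = ln(r_out/r_in)/(2πkL); films add R = 1/(hA).
R_inner film = 1/(h_i·2πr₁L) = 1/(1430×2π×0.075×1) = 0.001484 K/W
R_carbon steel pipe wall = ln(82.8/75)/(2π×43.7×1) = 3.603×10^-4 K/W
R_calcium silicate = ln(137.8/82.8)/(2π×0.09×1) = 0.9008 K/W
R_outer film = 1/(h_o·2πr_oL) = 1/(19.1×2π×0.1378×1) = 0.06047 K/W
R_total = 0.9631 K/W
Q = ΔT/R_total = 193/0.9631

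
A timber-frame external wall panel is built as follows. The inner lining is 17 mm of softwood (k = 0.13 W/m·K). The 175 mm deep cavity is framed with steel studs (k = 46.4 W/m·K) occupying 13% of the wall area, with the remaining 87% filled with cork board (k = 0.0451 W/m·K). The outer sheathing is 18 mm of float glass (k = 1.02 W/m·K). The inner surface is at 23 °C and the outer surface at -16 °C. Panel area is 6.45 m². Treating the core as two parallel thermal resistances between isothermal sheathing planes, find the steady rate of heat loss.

Sheathing layers in series; stud and cavity paths in parallel between them.
R_inner = 0.017/(0.13×6.45) = 0.02027 K/W
R_stud  = 0.175/(46.4×0.13×6.45) = 0.004498 K/W
R_cav   = 0.175/(0.0451×0.87×6.45) = 0.6915 K/W
1/R_core = 1/R_stud + 1/R_cav → R_core = 0.004469 K/W
R_outer = 0.018/(1.02×6.45) = 0.002736 K/W
R_total = 0.02748 K/W
Q = ΔT/R_total = 39/0.02748

Q ≈ 1420 W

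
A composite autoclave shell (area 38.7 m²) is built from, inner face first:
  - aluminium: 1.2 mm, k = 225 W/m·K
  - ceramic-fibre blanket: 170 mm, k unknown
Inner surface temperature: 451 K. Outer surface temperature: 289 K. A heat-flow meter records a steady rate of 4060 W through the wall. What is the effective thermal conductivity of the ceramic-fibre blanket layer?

Model the wall as resistances in series:
R_aluminium = L/(kA) = 0.0012/(225×38.7) = 1.378×10^-7 K/W
Sum of known resistances R_other = 1.378×10^-7 K/W
Total R = ΔT/Q = 162/4060 = 0.0399 K/W
R_ceramic-fibre blanket = R_total − R_other = 0.0399 K/W
k = L/(R·A) = 0.17/(0.0399×38.7)

k ≈ 0.11 W/(m·K)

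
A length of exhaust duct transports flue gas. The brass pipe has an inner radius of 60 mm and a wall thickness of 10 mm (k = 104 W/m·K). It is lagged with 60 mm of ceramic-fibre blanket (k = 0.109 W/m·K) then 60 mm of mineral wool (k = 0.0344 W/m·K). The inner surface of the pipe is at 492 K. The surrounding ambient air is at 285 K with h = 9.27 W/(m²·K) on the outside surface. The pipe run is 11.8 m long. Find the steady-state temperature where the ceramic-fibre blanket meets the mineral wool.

T ≈ 424 K

For a radial system each layer contributes R = ln(r_out/r_in)/(2πkL); films add R = 1/(hA).
R_brass pipe wall = ln(70/60)/(2π×104×11.8) = 1.999×10^-5 K/W
R_ceramic-fibre blanket = ln(130/70)/(2π×0.109×11.8) = 0.0766 K/W
R_mineral wool = ln(190/130)/(2π×0.0344×11.8) = 0.1488 K/W
R_outer film = 1/(h_o·2πr_oL) = 1/(9.27×2π×0.19×11.8) = 0.007658 K/W
R_total = 0.2331 K/W
Q = ΔT/R_total = 207/0.2331
Q = 888 W
T_interface = T_inner − Q·ΣR(inner→interface) = 492 − 888×0.07662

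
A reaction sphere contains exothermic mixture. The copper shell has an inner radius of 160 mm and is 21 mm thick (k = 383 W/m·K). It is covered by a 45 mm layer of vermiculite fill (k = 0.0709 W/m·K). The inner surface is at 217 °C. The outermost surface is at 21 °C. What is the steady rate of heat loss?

Q ≈ 159 W

Spherical conduction: R = (1/r_in − 1/r_out)/(4πk) per layer; series-sum.
R_copper shell = (1/0.16 − 1/0.181)/(4π×383) = 1.507×10^-4 K/W
R_vermiculite fill = (1/0.181 − 1/0.226)/(4π×0.0709) = 1.235 K/W
R_total = 1.235 K/W
Q = ΔT/R_total = 196/1.235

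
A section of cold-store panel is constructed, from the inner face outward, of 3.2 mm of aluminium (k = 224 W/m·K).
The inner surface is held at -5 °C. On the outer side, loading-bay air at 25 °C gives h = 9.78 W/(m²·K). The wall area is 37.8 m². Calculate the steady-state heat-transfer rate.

Q ≈ 11100 W

Model the wall as resistances in series:
R_aluminium = L/(kA) = 0.0032/(224×37.8) = 3.779×10^-7 K/W
R_outer film = 1/(h_o·A) = 1/(9.78×37.8) = 0.002705 K/W
R_total = 0.002705 K/W
Q = ΔT / R_total = 30 / 0.002705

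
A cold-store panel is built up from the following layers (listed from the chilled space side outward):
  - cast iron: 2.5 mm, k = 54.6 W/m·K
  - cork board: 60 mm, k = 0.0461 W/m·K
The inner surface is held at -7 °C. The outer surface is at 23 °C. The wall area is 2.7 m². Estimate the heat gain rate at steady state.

Q ≈ 62.2 W

Model the wall as resistances in series:
R_cast iron = L/(kA) = 0.0025/(54.6×2.7) = 1.696×10^-5 K/W
R_cork board = L/(kA) = 0.06/(0.0461×2.7) = 0.482 K/W
R_total = 0.4821 K/W
Q = ΔT / R_total = 30 / 0.4821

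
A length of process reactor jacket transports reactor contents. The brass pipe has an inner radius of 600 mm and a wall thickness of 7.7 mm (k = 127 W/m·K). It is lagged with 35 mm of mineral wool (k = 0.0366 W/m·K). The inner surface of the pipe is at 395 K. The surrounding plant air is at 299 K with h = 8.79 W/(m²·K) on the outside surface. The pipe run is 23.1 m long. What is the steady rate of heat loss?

Per-layer cylindrical resistances, series-summed:
R_brass pipe wall = ln(607.7/600)/(2π×127×23.1) = 6.918×10^-7 K/W
R_mineral wool = ln(642.7/607.7)/(2π×0.0366×23.1) = 0.01054 K/W
R_outer film = 1/(h_o·2πr_oL) = 1/(8.79×2π×0.6427×23.1) = 0.00122 K/W
R_total = 0.01176 K/W
Q = ΔT/R_total = 96/0.01176

Q ≈ 8160 W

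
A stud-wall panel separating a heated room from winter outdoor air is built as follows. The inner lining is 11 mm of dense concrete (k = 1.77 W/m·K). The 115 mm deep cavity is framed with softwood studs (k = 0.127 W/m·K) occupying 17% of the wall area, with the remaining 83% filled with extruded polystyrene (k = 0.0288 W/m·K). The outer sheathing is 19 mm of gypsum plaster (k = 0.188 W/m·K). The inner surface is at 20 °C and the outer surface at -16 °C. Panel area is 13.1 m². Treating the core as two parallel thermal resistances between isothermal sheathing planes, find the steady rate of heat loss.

Q ≈ 179 W

Sheathing layers in series; stud and cavity paths in parallel between them.
R_inner = 0.011/(1.77×13.1) = 4.744×10^-4 K/W
R_stud  = 0.115/(0.127×0.17×13.1) = 0.4066 K/W
R_cav   = 0.115/(0.0288×0.83×13.1) = 0.3672 K/W
1/R_core = 1/R_stud + 1/R_cav → R_core = 0.193 K/W
R_outer = 0.019/(0.188×13.1) = 0.007715 K/W
R_total = 0.2012 K/W
Q = ΔT/R_total = 36/0.2012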